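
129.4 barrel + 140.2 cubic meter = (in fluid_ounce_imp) 1 barrel = 0.15898729 m^3, so 129.4 barrel = 129.4 * 0.15898729 = 20.572956 m^3. 140.2 cubic meter = 140.2 m^3. Sum: 20.572956 + 140.2 = 160.77296 m^3. 1 fluid_ounce_imp = 2.8413063e-05 m^3, so 160.77296 m^3 = 160.77296 / 2.8413063e-05 = 5658417 fluid_ounce_imp ≈ 5.658e+06 fluid_ounce_imp (4 s.f.). Final answer: 5.658e+06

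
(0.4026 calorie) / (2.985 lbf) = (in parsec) 4.111e-18. Check: 1 calorie = 4.184 J, so 0.4026 calorie = 0.4026 * 4.184 = 1.6844784 J. 1 lbf = 4.4482216 N, so 2.985 lbf = 2.985 * 4.4482216 = 13.277942 N. Combine: 1.6844784 J / 13.277942 N = 0.12686292 m. 1 parsec = 3.0856776e+16 m, so 0.12686292 m = 0.12686292 / 3.0856776e+16 = 4.1113472e-18 parsec ≈ 4.111e-18 parsec (4 s.f.).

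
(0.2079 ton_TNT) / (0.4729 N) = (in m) 1 ton_TNT = 4.184e+09 J, so 0.2079 ton_TNT = 0.2079 * 4.184e+09 = 8.698536e+08 J. 0.4729 N is already in N. Combine: 8.698536e+08 J / 0.4729 N = 1.8394028e+09 m. Result: 1.8394028e+09 m ≈ 1.839e+09 m (4 s.f.). Final answer: 1.839e+09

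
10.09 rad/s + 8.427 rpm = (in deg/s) 628.7. Check: 10.09 rad/s is already in rad/s. 1 rpm = 0.10471976 rad/s, so 8.427 rpm = 8.427 * 0.10471976 = 0.88247338 rad/s. Sum: 10.09 + 0.88247338 = 10.972473 rad/s. 1 deg/s = 0.017453293 rad/s, so 10.972473 rad/s = 10.972473 / 0.017453293 = 628.67642 deg/s ≈ 628.7 deg/s (4 s.f.).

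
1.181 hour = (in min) 1 hour = 3600 s, so 1.181 hour = 1.181 * 3600 = 4251.6 s. 1 min = 60 s, so 4251.6 s = 4251.6 / 60 = 70.86 min. Final answer: 70.86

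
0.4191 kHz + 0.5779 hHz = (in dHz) 1 kHz = 1000 Hz, so 0.4191 kHz = 0.4191 * 1000 = 419.1 Hz. 1 hHz = 100 Hz, so 0.5779 hHz = 0.5779 * 100 = 57.79 Hz. Sum: 419.1 + 57.79 = 476.89 Hz. 1 dHz = 0.1 Hz, so 476.89 Hz = 476.89 / 0.1 = 4768.9 dHz ≈ 4769 dHz (4 s.f.). Final answer: 4769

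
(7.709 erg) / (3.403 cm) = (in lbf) 5.093e-06. Check: 1 erg = 1e-07 J, so 7.709 erg = 7.709 * 1e-07 = 7.709e-07 J. 1 cm = 0.01 m, so 3.403 cm = 3.403 * 0.01 = 0.03403 m. Combine: 7.709e-07 J / 0.03403 m = 2.2653541e-05 N. 1 lbf = 4.4482216 N, so 2.2653541e-05 N = 2.2653541e-05 / 4.4482216 = 5.0927186e-06 lbf ≈ 5.093e-06 lbf (4 s.f.).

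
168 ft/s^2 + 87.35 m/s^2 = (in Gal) 1.386e+04. Check: 1 ft/s^2 = 0.3048 m/s^2, so 168 ft/s^2 = 168 * 0.3048 = 51.2064 m/s^2. 87.35 m/s^2 is already in m/s^2. Sum: 51.2064 + 87.35 = 138.5564 m/s^2. 1 Gal = 0.01 m/s^2, so 138.5564 m/s^2 = 138.5564 / 0.01 = 13855.64 Gal ≈ 1.386e+04 Gal (4 s.f.).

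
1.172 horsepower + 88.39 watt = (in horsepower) 1.291. Check: 1 horsepower = 745.69987 W, so 1.172 horsepower = 1.172 * 745.69987 = 873.96025 W. 88.39 watt = 88.39 W. Sum: 873.96025 + 88.39 = 962.35025 W. 1 horsepower = 745.69987 W, so 962.35025 W = 962.35025 / 745.69987 = 1.2905329 horsepower ≈ 1.291 horsepower (4 s.f.).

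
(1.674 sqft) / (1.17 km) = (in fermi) 1.329e+11. Check: 1 sqft = 0.09290304 m^2, so 1.674 sqft = 1.674 * 0.09290304 = 0.15551969 m^2. 1 km = 1000 m, so 1.17 km = 1.17 * 1000 = 1170 m. Combine: 0.15551969 m^2 / 1170 m = 0.00013292281 m. 1 fermi = 1e-15 m, so 0.00013292281 m = 0.00013292281 / 1e-15 = 1.3292281e+11 fermi ≈ 1.329e+11 fermi (4 s.f.).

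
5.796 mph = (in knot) 5.037. Check: 1 mph = 0.44704 m/s, so 5.796 mph = 5.796 * 0.44704 = 2.5910438 m/s. 1 knot = 0.51444444 m/s, so 2.5910438 m/s = 2.5910438 / 0.51444444 = 5.0365863 knot ≈ 5.037 knot (4 s.f.).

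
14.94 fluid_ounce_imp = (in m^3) 1 fluid_ounce_imp = 2.8413063e-05 m^3, so 14.94 fluid_ounce_imp = 14.94 * 2.8413063e-05 = 0.00042449115 m^3. Result: 0.00042449115 m^3 ≈ 0.0004245 m^3 (4 s.f.). Final answer: 0.0004245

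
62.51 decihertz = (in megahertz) 6.251e-06. Check: 1 decihertz = 0.1 Hz, so 62.51 decihertz = 62.51 * 0.1 = 6.251 Hz. 1 megahertz = 1000000 Hz, so 6.251 Hz = 6.251 / 1000000 = 6.251e-06 megahertz.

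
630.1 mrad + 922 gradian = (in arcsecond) 1 mrad = 0.001 rad, so 630.1 mrad = 630.1 * 0.001 = 0.6301 rad. 1 gradian = 0.015707963 rad, so 922 gradian = 922 * 0.015707963 = 14.482742 rad. Sum: 0.6301 + 14.482742 = 15.112842 rad. 1 arcsecond = 4.8481368e-06 rad, so 15.112842 rad = 15.112842 / 4.8481368e-06 = 3117247.5 arcsecond ≈ 3.117e+06 arcsecond (4 s.f.). Final answer: 3.117e+06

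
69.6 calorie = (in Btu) 0.276. Check: 1 calorie = 4.184 J, so 69.6 calorie = 69.6 * 4.184 = 291.2064 J. 1 Btu = 1055.0559 J, so 291.2064 J = 291.2064 / 1055.0559 = 0.27601041 Btu ≈ 0.276 Btu (4 s.f.).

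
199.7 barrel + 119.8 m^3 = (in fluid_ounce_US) 5.125e+06. Check: 1 barrel = 0.15898729 m^3, so 199.7 barrel = 199.7 * 0.15898729 = 31.749763 m^3. 119.8 m^3 is already in m^3. Sum: 31.749763 + 119.8 = 151.54976 m^3. 1 fluid_ounce_US = 2.957353e-05 m^3, so 151.54976 m^3 = 151.54976 / 2.957353e-05 = 5124507.1 fluid_ounce_US ≈ 5.125e+06 fluid_ounce_US (4 s.f.).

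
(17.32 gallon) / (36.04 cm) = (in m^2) 0.1819. Check: 1 gallon = 0.0037854118 m^3, so 17.32 gallon = 17.32 * 0.0037854118 = 0.065563332 m^3. 1 cm = 0.01 m, so 36.04 cm = 36.04 * 0.01 = 0.3604 m. Combine: 0.065563332 m^3 / 0.3604 m = 0.18191824 m^2. Result: 0.18191824 m^2 ≈ 0.1819 m^2 (4 s.f.).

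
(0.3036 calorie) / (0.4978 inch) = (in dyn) 1 calorie = 4.184 J, so 0.3036 calorie = 0.3036 * 4.184 = 1.2702624 J. 1 inch = 0.0254 m, so 0.4978 inch = 0.4978 * 0.0254 = 0.01264412 m. Combine: 1.2702624 J / 0.01264412 m = 100.4627 N. 1 dyn = 1e-05 N, so 100.4627 N = 100.4627 / 1e-05 = 10046270 dyn ≈ 1.005e+07 dyn (4 s.f.). Final answer: 1.005e+07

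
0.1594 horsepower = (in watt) 118.9. Check: 1 horsepower = 745.69987 W, so 0.1594 horsepower = 0.1594 * 745.69987 = 118.86456 W. 118.86456 W = 118.86456 watt ≈ 118.9 watt (4 s.f.).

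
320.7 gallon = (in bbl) 1 gallon = 0.0037854118 m^3, so 320.7 gallon = 320.7 * 0.0037854118 = 1.2139816 m^3. 1 bbl = 0.15898729 m^3, so 1.2139816 m^3 = 1.2139816 / 0.15898729 = 7.6357143 bbl ≈ 7.636 bbl (4 s.f.). Final answer: 7.636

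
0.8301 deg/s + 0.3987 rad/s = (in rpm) 1 deg/s = 0.017453293 rad/s, so 0.8301 deg/s = 0.8301 * 0.017453293 = 0.014487978 rad/s. 0.3987 rad/s is already in rad/s. Sum: 0.014487978 + 0.3987 = 0.41318798 rad/s. 1 rpm = 0.10471976 rad/s, so 0.41318798 rad/s = 0.41318798 / 0.10471976 = 3.9456545 rpm ≈ 3.946 rpm (4 s.f.). Final answer: 3.946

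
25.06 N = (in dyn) 1 dyn = 1e-05 N, so 25.06 N = 25.06 / 1e-05 = 2506000 dyn ≈ 2.506e+06 dyn (4 s.f.). Final answer: 2.506e+06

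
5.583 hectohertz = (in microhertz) 5.583e+08. Check: 1 hectohertz = 100 Hz, so 5.583 hectohertz = 5.583 * 100 = 558.3 Hz. 1 microhertz = 1e-06 Hz, so 558.3 Hz = 558.3 / 1e-06 = 5.583e+08 microhertz.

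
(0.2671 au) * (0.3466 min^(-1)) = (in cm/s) 2.308e+10. Check: 1 au = 1.4959787e+11 m, so 0.2671 au = 0.2671 * 1.4959787e+11 = 3.9957591e+10 m. 1 min^(-1) = 0.016666667 Hz, so 0.3466 min^(-1) = 0.3466 * 0.016666667 = 0.0057766667 Hz. Combine: 3.9957591e+10 m * 0.0057766667 Hz = 2.3082169e+08 m/s. 1 cm/s = 0.01 m/s, so 2.3082169e+08 m/s = 2.3082169e+08 / 0.01 = 2.3082169e+10 cm/s ≈ 2.308e+10 cm/s (4 s.f.).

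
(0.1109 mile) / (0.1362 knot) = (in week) 1 mile = 1609.344 m, so 0.1109 mile = 0.1109 * 1609.344 = 178.47625 m. 1 knot = 0.51444444 m/s, so 0.1362 knot = 0.1362 * 0.51444444 = 0.070067333 m/s. Combine: 178.47625 m / 0.070067333 m/s = 2547.2105 s. 1 week = 604800 s, so 2547.2105 s = 2547.2105 / 604800 = 0.0042116576 week ≈ 0.004212 week (4 s.f.). Final answer: 0.004212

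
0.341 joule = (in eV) 0.341 joule = 0.341 J. 1 eV = 1.6021766e-19 J, so 0.341 J = 0.341 / 1.6021766e-19 = 2.1283546e+18 eV ≈ 2.128e+18 eV (4 s.f.). Final answer: 2.128e+18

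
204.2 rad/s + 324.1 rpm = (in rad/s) 238.1. Check: 204.2 rad/s is already in rad/s. 1 rpm = 0.10471976 rad/s, so 324.1 rpm = 324.1 * 0.10471976 = 33.939673 rad/s. Sum: 204.2 + 33.939673 = 238.13967 rad/s. Result: 238.13967 rad/s ≈ 238.1 rad/s (4 s.f.).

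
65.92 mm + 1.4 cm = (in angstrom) 1 mm = 0.001 m, so 65.92 mm = 65.92 * 0.001 = 0.06592 m. 1 cm = 0.01 m, so 1.4 cm = 1.4 * 0.01 = 0.014 m. Sum: 0.06592 + 0.014 = 0.07992 m. 1 angstrom = 1e-10 m, so 0.07992 m = 0.07992 / 1e-10 = 7.992e+08 angstrom. Final answer: 7.992e+08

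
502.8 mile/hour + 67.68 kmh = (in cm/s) 2.436e+04. Check: 1 mile/hour = 0.44704 m/s, so 502.8 mile/hour = 502.8 * 0.44704 = 224.77171 m/s. 1 kmh = 0.27777778 m/s, so 67.68 kmh = 67.68 * 0.27777778 = 18.8 m/s. Sum: 224.77171 + 18.8 = 243.57171 m/s. 1 cm/s = 0.01 m/s, so 243.57171 m/s = 243.57171 / 0.01 = 24357.171 cm/s ≈ 2.436e+04 cm/s (4 s.f.).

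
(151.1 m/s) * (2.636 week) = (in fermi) 2.409e+23. Check: 151.1 m/s is already in m/s. 1 week = 604800 s, so 2.636 week = 2.636 * 604800 = 1594252.8 s. Combine: 151.1 m/s * 1594252.8 s = 2.408916e+08 m. 1 fermi = 1e-15 m, so 2.408916e+08 m = 2.408916e+08 / 1e-15 = 2.408916e+23 fermi ≈ 2.409e+23 fermi (4 s.f.).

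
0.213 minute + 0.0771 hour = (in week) 0.0004801. Check: 1 minute = 60 s, so 0.213 minute = 0.213 * 60 = 12.78 s. 1 hour = 3600 s, so 0.0771 hour = 0.0771 * 3600 = 277.56 s. Sum: 12.78 + 277.56 = 290.34 s. 1 week = 604800 s, so 290.34 s = 290.34 / 604800 = 0.00048005952 week ≈ 0.0004801 week (4 s.f.).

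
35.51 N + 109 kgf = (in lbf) 248.3. Check: 35.51 N is already in N. 1 kgf = 9.80665 N, so 109 kgf = 109 * 9.80665 = 1068.9248 N. Sum: 35.51 + 1068.9248 = 1104.4348 N. 1 lbf = 4.4482216 N, so 1104.4348 N = 1104.4348 / 4.4482216 = 248.28683 lbf ≈ 248.3 lbf (4 s.f.).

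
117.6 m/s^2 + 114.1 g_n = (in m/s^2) 117.6 m/s^2 is already in m/s^2. 1 g_n = 9.80665 m/s^2, so 114.1 g_n = 114.1 * 9.80665 = 1118.9388 m/s^2. Sum: 117.6 + 1118.9388 = 1236.5388 m/s^2. Result: 1236.5388 m/s^2 ≈ 1237 m/s^2 (4 s.f.). Final answer: 1237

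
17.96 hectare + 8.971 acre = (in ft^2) 2.324e+06. Check: 1 hectare = 10000 m^2, so 17.96 hectare = 17.96 * 10000 = 179600 m^2. 1 acre = 4046.8564 m^2, so 8.971 acre = 8.971 * 4046.8564 = 36304.349 m^2. Sum: 179600 + 36304.349 = 215904.35 m^2. 1 ft^2 = 0.09290304 m^2, so 215904.35 m^2 = 215904.35 / 0.09290304 = 2323975.1 ft^2 ≈ 2.324e+06 ft^2 (4 s.f.).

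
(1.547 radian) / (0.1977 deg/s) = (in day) 0.005189. Check: 1.547 radian = 1.547 rad. 1 deg/s = 0.017453293 rad/s, so 0.1977 deg/s = 0.1977 * 0.017453293 = 0.0034505159 rad/s. Combine: 1.547 rad / 0.0034505159 rad/s = 448.33875 s. 1 day = 86400 s, so 448.33875 s = 448.33875 / 86400 = 0.0051891059 day ≈ 0.005189 day (4 s.f.).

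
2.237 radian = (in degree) 2.237 radian = 2.237 rad. 1 degree = 0.017453293 rad, so 2.237 rad = 2.237 / 0.017453293 = 128.17066 degree ≈ 128.2 degree (4 s.f.). Final answer: 128.2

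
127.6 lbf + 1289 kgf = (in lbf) 2969. Check: 1 lbf = 4.4482216 N, so 127.6 lbf = 127.6 * 4.4482216 = 567.59308 N. 1 kgf = 9.80665 N, so 1289 kgf = 1289 * 9.80665 = 12640.772 N. Sum: 567.59308 + 12640.772 = 13208.365 N. 1 lbf = 4.4482216 N, so 13208.365 N = 13208.365 / 4.4482216 = 2969.3586 lbf ≈ 2969 lbf (4 s.f.).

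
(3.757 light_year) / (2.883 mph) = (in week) 1 light_year = 9.4607305e+15 m, so 3.757 light_year = 3.757 * 9.4607305e+15 = 3.5543964e+16 m. 1 mph = 0.44704 m/s, so 2.883 mph = 2.883 * 0.44704 = 1.2888163 m/s. Combine: 3.5543964e+16 m / 1.2888163 m/s = 2.7578767e+16 s. 1 week = 604800 s, so 2.7578767e+16 s = 2.7578767e+16 / 604800 = 4.5599812e+10 week ≈ 4.56e+10 week (4 s.f.). Final answer: 4.56e+10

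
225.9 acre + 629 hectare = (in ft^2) 1 acre = 4046.8564 m^2, so 225.9 acre = 225.9 * 4046.8564 = 914184.87 m^2. 1 hectare = 10000 m^2, so 629 hectare = 629 * 10000 = 6290000 m^2. Sum: 914184.87 + 6290000 = 7204184.9 m^2. 1 ft^2 = 0.09290304 m^2, so 7204184.9 m^2 = 7204184.9 / 0.09290304 = 77545201 ft^2 ≈ 7.755e+07 ft^2 (4 s.f.). Final answer: 7.755e+07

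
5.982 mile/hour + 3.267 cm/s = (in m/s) 2.707. Check: 1 mile/hour = 0.44704 m/s, so 5.982 mile/hour = 5.982 * 0.44704 = 2.6741933 m/s. 1 cm/s = 0.01 m/s, so 3.267 cm/s = 3.267 * 0.01 = 0.03267 m/s. Sum: 2.6741933 + 0.03267 = 2.7068633 m/s. Result: 2.7068633 m/s ≈ 2.707 m/s (4 s.f.).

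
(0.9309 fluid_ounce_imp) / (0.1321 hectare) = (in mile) 1.244e-11. Check: 1 fluid_ounce_imp = 2.8413063e-05 m^3, so 0.9309 fluid_ounce_imp = 0.9309 * 2.8413063e-05 = 2.644972e-05 m^3. 1 hectare = 10000 m^2, so 0.1321 hectare = 0.1321 * 10000 = 1321 m^2. Combine: 2.644972e-05 m^3 / 1321 m^2 = 2.0022498e-08 m. 1 mile = 1609.344 m, so 2.0022498e-08 m = 2.0022498e-08 / 1609.344 = 1.2441403e-11 mile ≈ 1.244e-11 mile (4 s.f.).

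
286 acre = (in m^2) 1.157e+06. Check: 1 acre = 4046.8564 m^2, so 286 acre = 286 * 4046.8564 = 1157400.9 m^2. Result: 1157400.9 m^2 ≈ 1.157e+06 m^2 (4 s.f.).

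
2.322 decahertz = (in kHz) 0.02322. Check: 1 decahertz = 10 Hz, so 2.322 decahertz = 2.322 * 10 = 23.22 Hz. 1 kHz = 1000 Hz, so 23.22 Hz = 23.22 / 1000 = 0.02322 kHz.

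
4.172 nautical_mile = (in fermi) 7.727e+18. Check: 1 nautical_mile = 1852 m, so 4.172 nautical_mile = 4.172 * 1852 = 7726.544 m. 1 fermi = 1e-15 m, so 7726.544 m = 7726.544 / 1e-15 = 7.726544e+18 fermi ≈ 7.727e+18 fermi (4 s.f.).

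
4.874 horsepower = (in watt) 3635. Check: 1 horsepower = 745.69987 W, so 4.874 horsepower = 4.874 * 745.69987 = 3634.5412 W. 3634.5412 W = 3634.5412 watt ≈ 3635 watt (4 s.f.).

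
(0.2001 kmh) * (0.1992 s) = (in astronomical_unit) 7.401e-14. Check: 1 kmh = 0.27777778 m/s, so 0.2001 kmh = 0.2001 * 0.27777778 = 0.055583333 m/s. 0.1992 s is already in s. Combine: 0.055583333 m/s * 0.1992 s = 0.0110722 m. 1 astronomical_unit = 1.4959787e+11 m, so 0.0110722 m = 0.0110722 / 1.4959787e+11 = 7.4013086e-14 astronomical_unit ≈ 7.401e-14 astronomical_unit (4 s.f.).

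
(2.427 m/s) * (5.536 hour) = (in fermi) 4.837e+19. Check: 2.427 m/s is already in m/s. 1 hour = 3600 s, so 5.536 hour = 5.536 * 3600 = 19929.6 s. Combine: 2.427 m/s * 19929.6 s = 48369.139 m. 1 fermi = 1e-15 m, so 48369.139 m = 48369.139 / 1e-15 = 4.8369139e+19 fermi ≈ 4.837e+19 fermi (4 s.f.).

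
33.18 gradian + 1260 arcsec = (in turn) 0.08392. Check: 1 gradian = 0.015707963 rad, so 33.18 gradian = 33.18 * 0.015707963 = 0.52119022 rad. 1 arcsec = 4.8481368e-06 rad, so 1260 arcsec = 1260 * 4.8481368e-06 = 0.0061086524 rad. Sum: 0.52119022 + 0.0061086524 = 0.52729887 rad. 1 turn = 6.2831853 rad, so 0.52729887 rad = 0.52729887 / 6.2831853 = 0.083922222 turn ≈ 0.08392 turn (4 s.f.).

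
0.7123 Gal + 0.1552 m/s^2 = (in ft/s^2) 1 Gal = 0.01 m/s^2, so 0.7123 Gal = 0.7123 * 0.01 = 0.007123 m/s^2. 0.1552 m/s^2 is already in m/s^2. Sum: 0.007123 + 0.1552 = 0.162323 m/s^2. 1 ft/s^2 = 0.3048 m/s^2, so 0.162323 m/s^2 = 0.162323 / 0.3048 = 0.53255577 ft/s^2 ≈ 0.5326 ft/s^2 (4 s.f.). Final answer: 0.5326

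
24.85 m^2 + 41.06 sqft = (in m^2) 28.66. Check: 24.85 m^2 is already in m^2. 1 sqft = 0.09290304 m^2, so 41.06 sqft = 41.06 * 0.09290304 = 3.8145988 m^2. Sum: 24.85 + 3.8145988 = 28.664599 m^2. Result: 28.664599 m^2 ≈ 28.66 m^2 (4 s.f.).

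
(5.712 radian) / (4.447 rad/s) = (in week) 5.712 radian = 5.712 rad. 4.447 rad/s is already in rad/s. Combine: 5.712 rad / 4.447 rad/s = 1.2844614 s. 1 week = 604800 s, so 1.2844614 s = 1.2844614 / 604800 = 2.1237788e-06 week ≈ 2.124e-06 week (4 s.f.). Final answer: 2.124e-06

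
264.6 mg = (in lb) 0.0005833. Check: 1 mg = 1e-06 kg, so 264.6 mg = 264.6 * 1e-06 = 0.0002646 kg. 1 lb = 0.45359237 kg, so 0.0002646 kg = 0.0002646 / 0.45359237 = 0.00058334315 lb ≈ 0.0005833 lb (4 s.f.).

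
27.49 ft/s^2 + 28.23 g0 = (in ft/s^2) 1 ft/s^2 = 0.3048 m/s^2, so 27.49 ft/s^2 = 27.49 * 0.3048 = 8.378952 m/s^2. 1 g0 = 9.80665 m/s^2, so 28.23 g0 = 28.23 * 9.80665 = 276.84173 m/s^2. Sum: 8.378952 + 276.84173 = 285.22068 m/s^2. 1 ft/s^2 = 0.3048 m/s^2, so 285.22068 m/s^2 = 285.22068 / 0.3048 = 935.76339 ft/s^2 ≈ 935.8 ft/s^2 (4 s.f.). Final answer: 935.8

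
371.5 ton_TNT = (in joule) 1 ton_TNT = 4.184e+09 J, so 371.5 ton_TNT = 371.5 * 4.184e+09 = 1.554356e+12 J. 1.554356e+12 J = 1.554356e+12 joule ≈ 1.554e+12 joule (4 s.f.). Final answer: 1.554e+12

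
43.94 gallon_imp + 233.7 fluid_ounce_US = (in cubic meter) 1 gallon_imp = 0.00454609 m^3, so 43.94 gallon_imp = 43.94 * 0.00454609 = 0.19975519 m^3. 1 fluid_ounce_US = 2.957353e-05 m^3, so 233.7 fluid_ounce_US = 233.7 * 2.957353e-05 = 0.0069113339 m^3. Sum: 0.19975519 + 0.0069113339 = 0.20666653 m^3. 0.20666653 m^3 = 0.20666653 cubic meter ≈ 0.2067 cubic meter (4 s.f.). Final answer: 0.2067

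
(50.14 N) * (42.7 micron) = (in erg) 2.141e+04. Check: 50.14 N is already in N. 1 micron = 1e-06 m, so 42.7 micron = 42.7 * 1e-06 = 4.27e-05 m. Combine: 50.14 N * 4.27e-05 m = 0.002140978 J. 1 erg = 1e-07 J, so 0.002140978 J = 0.002140978 / 1e-07 = 21409.78 erg ≈ 2.141e+04 erg (4 s.f.).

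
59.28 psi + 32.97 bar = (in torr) 1 psi = 6894.7573 Pa, so 59.28 psi = 59.28 * 6894.7573 = 408721.21 Pa. 1 bar = 100000 Pa, so 32.97 bar = 32.97 * 100000 = 3297000 Pa. Sum: 408721.21 + 3297000 = 3705721.2 Pa. 1 torr = 133.32237 Pa, so 3705721.2 Pa = 3705721.2 / 133.32237 = 27795.195 torr ≈ 2.78e+04 torr (4 s.f.). Final answer: 2.78e+04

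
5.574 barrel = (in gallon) 1 barrel = 0.15898729 m^3, so 5.574 barrel = 5.574 * 0.15898729 = 0.88619518 m^3. 1 gallon = 0.0037854118 m^3, so 0.88619518 m^3 = 0.88619518 / 0.0037854118 = 234.108 gallon ≈ 234.1 gallon (4 s.f.). Final answer: 234.1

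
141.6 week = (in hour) 1 week = 604800 s, so 141.6 week = 141.6 * 604800 = 85639680 s. 1 hour = 3600 s, so 85639680 s = 85639680 / 3600 = 23788.8 hour ≈ 2.379e+04 hour (4 s.f.). Final answer: 2.379e+04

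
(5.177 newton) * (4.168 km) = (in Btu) 5.177 newton = 5.177 N. 1 km = 1000 m, so 4.168 km = 4.168 * 1000 = 4168 m. Combine: 5.177 N * 4168 m = 21577.736 J. 1 Btu = 1055.0559 J, so 21577.736 J = 21577.736 / 1055.0559 = 20.451748 Btu ≈ 20.45 Btu (4 s.f.). Final answer: 20.45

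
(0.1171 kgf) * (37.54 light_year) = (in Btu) 1 kgf = 9.80665 N, so 0.1171 kgf = 0.1171 * 9.80665 = 1.1483587 N. 1 light_year = 9.4607305e+15 m, so 37.54 light_year = 37.54 * 9.4607305e+15 = 3.5515582e+17 m. Combine: 1.1483587 N * 3.5515582e+17 m = 4.0784628e+17 J. 1 Btu = 1055.0559 J, so 4.0784628e+17 J = 4.0784628e+17 / 1055.0559 = 3.8656369e+14 Btu ≈ 3.866e+14 Btu (4 s.f.). Final answer: 3.866e+14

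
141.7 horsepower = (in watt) 1.057e+05. Check: 1 horsepower = 745.69987 W, so 141.7 horsepower = 141.7 * 745.69987 = 105665.67 W. 105665.67 W = 105665.67 watt ≈ 1.057e+05 watt (4 s.f.).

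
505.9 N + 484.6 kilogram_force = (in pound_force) 1182. Check: 505.9 N is already in N. 1 kilogram_force = 9.80665 N, so 484.6 kilogram_force = 484.6 * 9.80665 = 4752.3026 N. Sum: 505.9 + 4752.3026 = 5258.2026 N. 1 pound_force = 4.4482216 N, so 5258.2026 N = 5258.2026 / 4.4482216 = 1182.091 pound_force ≈ 1182 pound_force (4 s.f.).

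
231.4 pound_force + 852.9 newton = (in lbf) 423.1. Check: 1 pound_force = 4.4482216 N, so 231.4 pound_force = 231.4 * 4.4482216 = 1029.3185 N. 852.9 newton = 852.9 N. Sum: 1029.3185 + 852.9 = 1882.2185 N. 1 lbf = 4.4482216 N, so 1882.2185 N = 1882.2185 / 4.4482216 = 423.13955 lbf ≈ 423.1 lbf (4 s.f.).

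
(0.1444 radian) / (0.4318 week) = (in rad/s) 5.529e-07. Check: 0.1444 radian = 0.1444 rad. 1 week = 604800 s, so 0.4318 week = 0.4318 * 604800 = 261152.64 s. Combine: 0.1444 rad / 261152.64 s = 5.5293333e-07 rad/s. Result: 5.5293333e-07 rad/s ≈ 5.529e-07 rad/s (4 s.f.).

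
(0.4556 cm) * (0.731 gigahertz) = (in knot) 1 cm = 0.01 m, so 0.4556 cm = 0.4556 * 0.01 = 0.004556 m. 1 gigahertz = 1e+09 Hz, so 0.731 gigahertz = 0.731 * 1e+09 = 7.31e+08 Hz. Combine: 0.004556 m * 7.31e+08 Hz = 3330436 m/s. 1 knot = 0.51444444 m/s, so 3330436 m/s = 3330436 / 0.51444444 = 6473849.7 knot ≈ 6.474e+06 knot (4 s.f.). Final answer: 6.474e+06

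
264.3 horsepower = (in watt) 1.971e+05. Check: 1 horsepower = 745.69987 W, so 264.3 horsepower = 264.3 * 745.69987 = 197088.48 W. 197088.48 W = 197088.48 watt ≈ 1.971e+05 watt (4 s.f.).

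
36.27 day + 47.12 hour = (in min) 5.506e+04. Check: 1 day = 86400 s, so 36.27 day = 36.27 * 86400 = 3133728 s. 1 hour = 3600 s, so 47.12 hour = 47.12 * 3600 = 169632 s. Sum: 3133728 + 169632 = 3303360 s. 1 min = 60 s, so 3303360 s = 3303360 / 60 = 55056 min ≈ 5.506e+04 min (4 s.f.).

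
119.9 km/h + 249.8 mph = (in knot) 1 km/h = 0.27777778 m/s, so 119.9 km/h = 119.9 * 0.27777778 = 33.305556 m/s. 1 mph = 0.44704 m/s, so 249.8 mph = 249.8 * 0.44704 = 111.67059 m/s. Sum: 33.305556 + 111.67059 = 144.97615 m/s. 1 knot = 0.51444444 m/s, so 144.97615 m/s = 144.97615 / 0.51444444 = 281.81109 knot ≈ 281.8 knot (4 s.f.). Final answer: 281.8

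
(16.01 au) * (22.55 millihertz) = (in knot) 1.05e+11. Check: 1 au = 1.4959787e+11 m, so 16.01 au = 16.01 * 1.4959787e+11 = 2.3950619e+12 m. 1 millihertz = 0.001 Hz, so 22.55 millihertz = 22.55 * 0.001 = 0.02255 Hz. Combine: 2.3950619e+12 m * 0.02255 Hz = 5.4008646e+10 m/s. 1 knot = 0.51444444 m/s, so 5.4008646e+10 m/s = 5.4008646e+10 / 0.51444444 = 1.0498441e+11 knot ≈ 1.05e+11 knot (4 s.f.).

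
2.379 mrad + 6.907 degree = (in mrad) 1 mrad = 0.001 rad, so 2.379 mrad = 2.379 * 0.001 = 0.002379 rad. 1 degree = 0.017453293 rad, so 6.907 degree = 6.907 * 0.017453293 = 0.12054989 rad. Sum: 0.002379 + 0.12054989 = 0.12292889 rad. 1 mrad = 0.001 rad, so 0.12292889 rad = 0.12292889 / 0.001 = 122.92889 mrad ≈ 122.9 mrad (4 s.f.). Final answer: 122.9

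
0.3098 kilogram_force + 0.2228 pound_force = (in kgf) 0.4109. Check: 1 kilogram_force = 9.80665 N, so 0.3098 kilogram_force = 0.3098 * 9.80665 = 3.0381002 N. 1 pound_force = 4.4482216 N, so 0.2228 pound_force = 0.2228 * 4.4482216 = 0.99106378 N. Sum: 3.0381002 + 0.99106378 = 4.0291639 N. 1 kgf = 9.80665 N, so 4.0291639 N = 4.0291639 / 9.80665 = 0.41086038 kgf ≈ 0.4109 kgf (4 s.f.).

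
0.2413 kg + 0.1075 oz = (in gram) 0.2413 kg is already in kg. 1 oz = 0.028349523 kg, so 0.1075 oz = 0.1075 * 0.028349523 = 0.0030475737 kg. Sum: 0.2413 + 0.0030475737 = 0.24434757 kg. 1 gram = 0.001 kg, so 0.24434757 kg = 0.24434757 / 0.001 = 244.34757 gram ≈ 244.3 gram (4 s.f.). Final answer: 244.3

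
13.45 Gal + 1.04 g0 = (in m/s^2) 10.33. Check: 1 Gal = 0.01 m/s^2, so 13.45 Gal = 13.45 * 0.01 = 0.1345 m/s^2. 1 g0 = 9.80665 m/s^2, so 1.04 g0 = 1.04 * 9.80665 = 10.198916 m/s^2. Sum: 0.1345 + 10.198916 = 10.333416 m/s^2. Result: 10.333416 m/s^2 ≈ 10.33 m/s^2 (4 s.f.).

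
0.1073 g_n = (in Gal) 1 g_n = 9.80665 m/s^2, so 0.1073 g_n = 0.1073 * 9.80665 = 1.0522535 m/s^2. 1 Gal = 0.01 m/s^2, so 1.0522535 m/s^2 = 1.0522535 / 0.01 = 105.22535 Gal ≈ 105.2 Gal (4 s.f.). Final answer: 105.2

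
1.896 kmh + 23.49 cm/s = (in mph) 1 kmh = 0.27777778 m/s, so 1.896 kmh = 1.896 * 0.27777778 = 0.52666667 m/s. 1 cm/s = 0.01 m/s, so 23.49 cm/s = 23.49 * 0.01 = 0.2349 m/s. Sum: 0.52666667 + 0.2349 = 0.76156667 m/s. 1 mph = 0.44704 m/s, so 0.76156667 m/s = 0.76156667 / 0.44704 = 1.7035761 mph ≈ 1.704 mph (4 s.f.). Final answer: 1.704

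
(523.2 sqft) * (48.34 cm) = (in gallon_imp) 1 sqft = 0.09290304 m^2, so 523.2 sqft = 523.2 * 0.09290304 = 48.606871 m^2. 1 cm = 0.01 m, so 48.34 cm = 48.34 * 0.01 = 0.4834 m. Combine: 48.606871 m^2 * 0.4834 m = 23.496561 m^3. 1 gallon_imp = 0.00454609 m^3, so 23.496561 m^3 = 23.496561 / 0.00454609 = 5168.5209 gallon_imp ≈ 5169 gallon_imp (4 s.f.). Final answer: 5169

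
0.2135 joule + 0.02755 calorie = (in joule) 0.3288. Check: 0.2135 joule = 0.2135 J. 1 calorie = 4.184 J, so 0.02755 calorie = 0.02755 * 4.184 = 0.1152692 J. Sum: 0.2135 + 0.1152692 = 0.3287692 J. 0.3287692 J = 0.3287692 joule ≈ 0.3288 joule (4 s.f.).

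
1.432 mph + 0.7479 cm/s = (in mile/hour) 1 mph = 0.44704 m/s, so 1.432 mph = 1.432 * 0.44704 = 0.64016128 m/s. 1 cm/s = 0.01 m/s, so 0.7479 cm/s = 0.7479 * 0.01 = 0.007479 m/s. Sum: 0.64016128 + 0.007479 = 0.64764028 m/s. 1 mile/hour = 0.44704 m/s, so 0.64764028 m/s = 0.64764028 / 0.44704 = 1.44873 mile/hour ≈ 1.449 mile/hour (4 s.f.). Final answer: 1.449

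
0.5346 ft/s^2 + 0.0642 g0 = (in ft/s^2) 1 ft/s^2 = 0.3048 m/s^2, so 0.5346 ft/s^2 = 0.5346 * 0.3048 = 0.16294608 m/s^2. 1 g0 = 9.80665 m/s^2, so 0.0642 g0 = 0.0642 * 9.80665 = 0.62958693 m/s^2. Sum: 0.16294608 + 0.62958693 = 0.79253301 m/s^2. 1 ft/s^2 = 0.3048 m/s^2, so 0.79253301 m/s^2 = 0.79253301 / 0.3048 = 2.6001739 ft/s^2 ≈ 2.6 ft/s^2 (4 s.f.). Final answer: 2.6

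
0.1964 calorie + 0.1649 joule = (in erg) 9.866e+06. Check: 1 calorie = 4.184 J, so 0.1964 calorie = 0.1964 * 4.184 = 0.8217376 J. 0.1649 joule = 0.1649 J. Sum: 0.8217376 + 0.1649 = 0.9866376 J. 1 erg = 1e-07 J, so 0.9866376 J = 0.9866376 / 1e-07 = 9866376 erg ≈ 9.866e+06 erg (4 s.f.).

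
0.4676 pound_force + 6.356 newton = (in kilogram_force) 1 pound_force = 4.4482216 N, so 0.4676 pound_force = 0.4676 * 4.4482216 = 2.0799884 N. 6.356 newton = 6.356 N. Sum: 2.0799884 + 6.356 = 8.4359884 N. 1 kilogram_force = 9.80665 N, so 8.4359884 N = 8.4359884 / 9.80665 = 0.86023142 kilogram_force ≈ 0.8602 kilogram_force (4 s.f.). Final answer: 0.8602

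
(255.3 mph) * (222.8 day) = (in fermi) 1 mph = 0.44704 m/s, so 255.3 mph = 255.3 * 0.44704 = 114.12931 m/s. 1 day = 86400 s, so 222.8 day = 222.8 * 86400 = 19249920 s. Combine: 114.12931 m/s * 19249920 s = 2.1969801e+09 m. 1 fermi = 1e-15 m, so 2.1969801e+09 m = 2.1969801e+09 / 1e-15 = 2.1969801e+24 fermi ≈ 2.197e+24 fermi (4 s.f.). Final answer: 2.197e+24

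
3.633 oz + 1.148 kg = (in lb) 2.758. Check: 1 oz = 0.028349523 kg, so 3.633 oz = 3.633 * 0.028349523 = 0.10299382 kg. 1.148 kg is already in kg. Sum: 0.10299382 + 1.148 = 1.2509938 kg. 1 lb = 0.45359237 kg, so 1.2509938 kg = 1.2509938 / 0.45359237 = 2.7579693 lb ≈ 2.758 lb (4 s.f.).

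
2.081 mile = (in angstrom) 3.349e+13. Check: 1 mile = 1609.344 m, so 2.081 mile = 2.081 * 1609.344 = 3349.0449 m. 1 angstrom = 1e-10 m, so 3349.0449 m = 3349.0449 / 1e-10 = 3.3490449e+13 angstrom ≈ 3.349e+13 angstrom (4 s.f.).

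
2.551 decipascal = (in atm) 1 decipascal = 0.1 Pa, so 2.551 decipascal = 2.551 * 0.1 = 0.2551 Pa. 1 atm = 101325 Pa, so 0.2551 Pa = 0.2551 / 101325 = 2.5176413e-06 atm ≈ 2.518e-06 atm (4 s.f.). Final answer: 2.518e-06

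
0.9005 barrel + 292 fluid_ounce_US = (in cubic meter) 0.1518. Check: 1 barrel = 0.15898729 m^3, so 0.9005 barrel = 0.9005 * 0.15898729 = 0.14316806 m^3. 1 fluid_ounce_US = 2.957353e-05 m^3, so 292 fluid_ounce_US = 292 * 2.957353e-05 = 0.0086354706 m^3. Sum: 0.14316806 + 0.0086354706 = 0.15180353 m^3. 0.15180353 m^3 = 0.15180353 cubic meter ≈ 0.1518 cubic meter (4 s.f.).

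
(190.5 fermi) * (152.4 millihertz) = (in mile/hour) 1 fermi = 1e-15 m, so 190.5 fermi = 190.5 * 1e-15 = 1.905e-13 m. 1 millihertz = 0.001 Hz, so 152.4 millihertz = 152.4 * 0.001 = 0.1524 Hz. Combine: 1.905e-13 m * 0.1524 Hz = 2.90322e-14 m/s. 1 mile/hour = 0.44704 m/s, so 2.90322e-14 m/s = 2.90322e-14 / 0.44704 = 6.4943182e-14 mile/hour ≈ 6.494e-14 mile/hour (4 s.f.). Final answer: 6.494e-14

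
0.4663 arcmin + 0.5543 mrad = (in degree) 0.03953. Check: 1 arcmin = 0.00029088821 rad, so 0.4663 arcmin = 0.4663 * 0.00029088821 = 0.00013564117 rad. 1 mrad = 0.001 rad, so 0.5543 mrad = 0.5543 * 0.001 = 0.0005543 rad. Sum: 0.00013564117 + 0.0005543 = 0.00068994117 rad. 1 degree = 0.017453293 rad, so 0.00068994117 rad = 0.00068994117 / 0.017453293 = 0.039530717 degree ≈ 0.03953 degree (4 s.f.).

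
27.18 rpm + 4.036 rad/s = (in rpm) 1 rpm = 0.10471976 rad/s, so 27.18 rpm = 27.18 * 0.10471976 = 2.8462829 rad/s. 4.036 rad/s is already in rad/s. Sum: 2.8462829 + 4.036 = 6.8822829 rad/s. 1 rpm = 0.10471976 rad/s, so 6.8822829 rad/s = 6.8822829 / 0.10471976 = 65.720961 rpm ≈ 65.72 rpm (4 s.f.). Final answer: 65.72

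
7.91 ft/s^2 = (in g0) 0.2459. Check: 1 ft/s^2 = 0.3048 m/s^2, so 7.91 ft/s^2 = 7.91 * 0.3048 = 2.410968 m/s^2. 1 g0 = 9.80665 m/s^2, so 2.410968 m/s^2 = 2.410968 / 9.80665 = 0.24585032 g0 ≈ 0.2459 g0 (4 s.f.).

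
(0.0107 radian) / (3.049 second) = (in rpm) 0.0107 radian = 0.0107 rad. 3.049 second = 3.049 s. Combine: 0.0107 rad / 3.049 s = 0.0035093473 rad/s. 1 rpm = 0.10471976 rad/s, so 0.0035093473 rad/s = 0.0035093473 / 0.10471976 = 0.033511798 rpm ≈ 0.03351 rpm (4 s.f.). Final answer: 0.03351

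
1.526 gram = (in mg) 1 gram = 0.001 kg, so 1.526 gram = 1.526 * 0.001 = 0.001526 kg. 1 mg = 1e-06 kg, so 0.001526 kg = 0.001526 / 1e-06 = 1526 mg. Final answer: 1526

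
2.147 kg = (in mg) 2.147e+06. Check: 1 mg = 1e-06 kg, so 2.147 kg = 2.147 / 1e-06 = 2147000 mg ≈ 2.147e+06 mg (4 s.f.).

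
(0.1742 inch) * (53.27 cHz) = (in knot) 0.004582. Check: 1 inch = 0.0254 m, so 0.1742 inch = 0.1742 * 0.0254 = 0.00442468 m. 1 cHz = 0.01 Hz, so 53.27 cHz = 53.27 * 0.01 = 0.5327 Hz. Combine: 0.00442468 m * 0.5327 Hz = 0.002357027 m/s. 1 knot = 0.51444444 m/s, so 0.002357027 m/s = 0.002357027 / 0.51444444 = 0.004581694 knot ≈ 0.004582 knot (4 s.f.).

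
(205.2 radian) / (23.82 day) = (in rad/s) 9.971e-05. Check: 205.2 radian = 205.2 rad. 1 day = 86400 s, so 23.82 day = 23.82 * 86400 = 2058048 s. Combine: 205.2 rad / 2058048 s = 9.9706129e-05 rad/s. Result: 9.9706129e-05 rad/s ≈ 9.971e-05 rad/s (4 s.f.).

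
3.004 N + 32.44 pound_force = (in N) 147.3. Check: 3.004 N is already in N. 1 pound_force = 4.4482216 N, so 32.44 pound_force = 32.44 * 4.4482216 = 144.30031 N. Sum: 3.004 + 144.30031 = 147.30431 N. Result: 147.30431 N ≈ 147.3 N (4 s.f.).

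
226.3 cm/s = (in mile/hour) 1 cm/s = 0.01 m/s, so 226.3 cm/s = 226.3 * 0.01 = 2.263 m/s. 1 mile/hour = 0.44704 m/s, so 2.263 m/s = 2.263 / 0.44704 = 5.0621868 mile/hour ≈ 5.062 mile/hour (4 s.f.). Final answer: 5.062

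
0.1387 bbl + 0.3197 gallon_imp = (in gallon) 1 bbl = 0.15898729 m^3, so 0.1387 bbl = 0.1387 * 0.15898729 = 0.022051538 m^3. 1 gallon_imp = 0.00454609 m^3, so 0.3197 gallon_imp = 0.3197 * 0.00454609 = 0.001453385 m^3. Sum: 0.022051538 + 0.001453385 = 0.023504923 m^3. 1 gallon = 0.0037854118 m^3, so 0.023504923 m^3 = 0.023504923 / 0.0037854118 = 6.2093437 gallon ≈ 6.209 gallon (4 s.f.). Final answer: 6.209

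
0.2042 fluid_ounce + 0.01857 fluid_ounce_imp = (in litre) 1 fluid_ounce = 2.957353e-05 m^3, so 0.2042 fluid_ounce = 0.2042 * 2.957353e-05 = 6.0389147e-06 m^3. 1 fluid_ounce_imp = 2.8413063e-05 m^3, so 0.01857 fluid_ounce_imp = 0.01857 * 2.8413063e-05 = 5.2763057e-07 m^3. Sum: 6.0389147e-06 + 5.2763057e-07 = 6.5665453e-06 m^3. 1 litre = 0.001 m^3, so 6.5665453e-06 m^3 = 6.5665453e-06 / 0.001 = 0.0065665453 litre ≈ 0.006567 litre (4 s.f.). Final answer: 0.006567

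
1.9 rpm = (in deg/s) 11.4. Check: 1 rpm = 0.10471976 rad/s, so 1.9 rpm = 1.9 * 0.10471976 = 0.19896753 rad/s. 1 deg/s = 0.017453293 rad/s, so 0.19896753 rad/s = 0.19896753 / 0.017453293 = 11.4 deg/s.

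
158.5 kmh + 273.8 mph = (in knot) 1 kmh = 0.27777778 m/s, so 158.5 kmh = 158.5 * 0.27777778 = 44.027778 m/s. 1 mph = 0.44704 m/s, so 273.8 mph = 273.8 * 0.44704 = 122.39955 m/s. Sum: 44.027778 + 122.39955 = 166.42733 m/s. 1 knot = 0.51444444 m/s, so 166.42733 m/s = 166.42733 / 0.51444444 = 323.50885 knot ≈ 323.5 knot (4 s.f.). Final answer: 323.5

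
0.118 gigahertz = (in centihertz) 1 gigahertz = 1e+09 Hz, so 0.118 gigahertz = 0.118 * 1e+09 = 1.18e+08 Hz. 1 centihertz = 0.01 Hz, so 1.18e+08 Hz = 1.18e+08 / 0.01 = 1.18e+10 centihertz. Final answer: 1.18e+10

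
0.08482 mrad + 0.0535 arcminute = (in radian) 1 mrad = 0.001 rad, so 0.08482 mrad = 0.08482 * 0.001 = 8.482e-05 rad. 1 arcminute = 0.00029088821 rad, so 0.0535 arcminute = 0.0535 * 0.00029088821 = 1.5562519e-05 rad. Sum: 8.482e-05 + 1.5562519e-05 = 0.00010038252 rad. 0.00010038252 rad = 0.00010038252 radian ≈ 0.0001004 radian (4 s.f.). Final answer: 0.0001004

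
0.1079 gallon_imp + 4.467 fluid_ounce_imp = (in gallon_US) 1 gallon_imp = 0.00454609 m^3, so 0.1079 gallon_imp = 0.1079 * 0.00454609 = 0.00049052311 m^3. 1 fluid_ounce_imp = 2.8413063e-05 m^3, so 4.467 fluid_ounce_imp = 4.467 * 2.8413063e-05 = 0.00012692115 m^3. Sum: 0.00049052311 + 0.00012692115 = 0.00061744426 m^3. 1 gallon_US = 0.0037854118 m^3, so 0.00061744426 m^3 = 0.00061744426 / 0.0037854118 = 0.16311152 gallon_US ≈ 0.1631 gallon_US (4 s.f.). Final answer: 0.1631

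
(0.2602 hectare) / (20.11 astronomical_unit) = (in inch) 1 hectare = 10000 m^2, so 0.2602 hectare = 0.2602 * 10000 = 2602 m^2. 1 astronomical_unit = 1.4959787e+11 m, so 20.11 astronomical_unit = 20.11 * 1.4959787e+11 = 3.0084132e+12 m. Combine: 2602 m^2 / 3.0084132e+12 m = 8.6490779e-10 m. 1 inch = 0.0254 m, so 8.6490779e-10 m = 8.6490779e-10 / 0.0254 = 3.4051488e-08 inch ≈ 3.405e-08 inch (4 s.f.). Final answer: 3.405e-08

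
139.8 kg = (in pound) 1 pound = 0.45359237 kg, so 139.8 kg = 139.8 / 0.45359237 = 308.20624 pound ≈ 308.2 pound (4 s.f.). Final answer: 308.2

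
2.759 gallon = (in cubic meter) 1 gallon = 0.0037854118 m^3, so 2.759 gallon = 2.759 * 0.0037854118 = 0.010443951 m^3. 0.010443951 m^3 = 0.010443951 cubic meter ≈ 0.01044 cubic meter (4 s.f.). Final answer: 0.01044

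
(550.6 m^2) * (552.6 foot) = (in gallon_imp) 550.6 m^2 is already in m^2. 1 foot = 0.3048 m, so 552.6 foot = 552.6 * 0.3048 = 168.43248 m. Combine: 550.6 m^2 * 168.43248 m = 92738.923 m^3. 1 gallon_imp = 0.00454609 m^3, so 92738.923 m^3 = 92738.923 / 0.00454609 = 20399711 gallon_imp ≈ 2.04e+07 gallon_imp (4 s.f.). Final answer: 2.04e+07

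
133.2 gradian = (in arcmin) 1 gradian = 0.015707963 rad, so 133.2 gradian = 133.2 * 0.015707963 = 2.0923007 rad. 1 arcmin = 0.00029088821 rad, so 2.0923007 rad = 2.0923007 / 0.00029088821 = 7192.8 arcmin ≈ 7193 arcmin (4 s.f.). Final answer: 7193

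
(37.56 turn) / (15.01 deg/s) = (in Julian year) 2.855e-05. Check: 1 turn = 6.2831853 rad, so 37.56 turn = 37.56 * 6.2831853 = 235.99644 rad. 1 deg/s = 0.017453293 rad/s, so 15.01 deg/s = 15.01 * 0.017453293 = 0.26197392 rad/s. Combine: 235.99644 rad / 0.26197392 rad/s = 900.83944 s. 1 Julian year = 31557600 s, so 900.83944 s = 900.83944 / 31557600 = 2.8545879e-05 Julian year ≈ 2.855e-05 Julian year (4 s.f.).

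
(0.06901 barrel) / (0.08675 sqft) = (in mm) 1 barrel = 0.15898729 m^3, so 0.06901 barrel = 0.06901 * 0.15898729 = 0.010971713 m^3. 1 sqft = 0.09290304 m^2, so 0.08675 sqft = 0.08675 * 0.09290304 = 0.0080593387 m^2. Combine: 0.010971713 m^3 / 0.0080593387 m^2 = 1.3613664 m. 1 mm = 0.001 m, so 1.3613664 m = 1.3613664 / 0.001 = 1361.3664 mm ≈ 1361 mm (4 s.f.). Final answer: 1361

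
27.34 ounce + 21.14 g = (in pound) 1 ounce = 0.028349523 kg, so 27.34 ounce = 27.34 * 0.028349523 = 0.77507596 kg. 1 g = 0.001 kg, so 21.14 g = 21.14 * 0.001 = 0.02114 kg. Sum: 0.77507596 + 0.02114 = 0.79621596 kg. 1 pound = 0.45359237 kg, so 0.79621596 kg = 0.79621596 / 0.45359237 = 1.7553557 pound ≈ 1.755 pound (4 s.f.). Final answer: 1.755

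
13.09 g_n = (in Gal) 1.284e+04. Check: 1 g_n = 9.80665 m/s^2, so 13.09 g_n = 13.09 * 9.80665 = 128.36905 m/s^2. 1 Gal = 0.01 m/s^2, so 128.36905 m/s^2 = 128.36905 / 0.01 = 12836.905 Gal ≈ 1.284e+04 Gal (4 s.f.).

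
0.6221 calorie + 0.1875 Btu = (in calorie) 47.9. Check: 1 calorie = 4.184 J, so 0.6221 calorie = 0.6221 * 4.184 = 2.6028664 J. 1 Btu = 1055.0559 J, so 0.1875 Btu = 0.1875 * 1055.0559 = 197.82297 J. Sum: 2.6028664 + 197.82297 = 200.42584 J. 1 calorie = 4.184 J, so 200.42584 J = 200.42584 / 4.184 = 47.902925 calorie ≈ 47.9 calorie (4 s.f.).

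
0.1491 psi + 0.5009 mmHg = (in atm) 0.0108. Check: 1 psi = 6894.7573 Pa, so 0.1491 psi = 0.1491 * 6894.7573 = 1028.0083 Pa. 1 mmHg = 133.32237 Pa, so 0.5009 mmHg = 0.5009 * 133.32237 = 66.781174 Pa. Sum: 1028.0083 + 66.781174 = 1094.7895 Pa. 1 atm = 101325 Pa, so 1094.7895 Pa = 1094.7895 / 101325 = 0.010804732 atm ≈ 0.0108 atm (4 s.f.).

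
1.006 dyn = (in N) 1 dyn = 1e-05 N, so 1.006 dyn = 1.006 * 1e-05 = 1.006e-05 N. Result: 1.006e-05 N. Final answer: 1.006e-05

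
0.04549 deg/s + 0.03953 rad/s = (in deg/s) 2.31. Check: 1 deg/s = 0.017453293 rad/s, so 0.04549 deg/s = 0.04549 * 0.017453293 = 0.00079395028 rad/s. 0.03953 rad/s is already in rad/s. Sum: 0.00079395028 + 0.03953 = 0.04032395 rad/s. 1 deg/s = 0.017453293 rad/s, so 0.04032395 rad/s = 0.04032395 / 0.017453293 = 2.3103922 deg/s ≈ 2.31 deg/s (4 s.f.).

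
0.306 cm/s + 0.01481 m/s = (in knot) 0.03474. Check: 1 cm/s = 0.01 m/s, so 0.306 cm/s = 0.306 * 0.01 = 0.00306 m/s. 0.01481 m/s is already in m/s. Sum: 0.00306 + 0.01481 = 0.01787 m/s. 1 knot = 0.51444444 m/s, so 0.01787 m/s = 0.01787 / 0.51444444 = 0.034736501 knot ≈ 0.03474 knot (4 s.f.).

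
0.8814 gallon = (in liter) 1 gallon = 0.0037854118 m^3, so 0.8814 gallon = 0.8814 * 0.0037854118 = 0.0033364619 m^3. 1 liter = 0.001 m^3, so 0.0033364619 m^3 = 0.0033364619 / 0.001 = 3.3364619 liter ≈ 3.336 liter (4 s.f.). Final answer: 3.336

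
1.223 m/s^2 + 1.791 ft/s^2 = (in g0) 0.1804. Check: 1.223 m/s^2 is already in m/s^2. 1 ft/s^2 = 0.3048 m/s^2, so 1.791 ft/s^2 = 1.791 * 0.3048 = 0.5458968 m/s^2. Sum: 1.223 + 0.5458968 = 1.7688968 m/s^2. 1 g0 = 9.80665 m/s^2, so 1.7688968 m/s^2 = 1.7688968 / 9.80665 = 0.18037727 g0 ≈ 0.1804 g0 (4 s.f.).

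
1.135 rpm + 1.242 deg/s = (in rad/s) 1 rpm = 0.10471976 rad/s, so 1.135 rpm = 1.135 * 0.10471976 = 0.11885692 rad/s. 1 deg/s = 0.017453293 rad/s, so 1.242 deg/s = 1.242 * 0.017453293 = 0.021676989 rad/s. Sum: 0.11885692 + 0.021676989 = 0.14053391 rad/s. Result: 0.14053391 rad/s ≈ 0.1405 rad/s (4 s.f.). Final answer: 0.1405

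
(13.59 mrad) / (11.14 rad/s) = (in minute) 2.033e-05. Check: 1 mrad = 0.001 rad, so 13.59 mrad = 13.59 * 0.001 = 0.01359 rad. 11.14 rad/s is already in rad/s. Combine: 0.01359 rad / 11.14 rad/s = 0.0012199282 s. 1 minute = 60 s, so 0.0012199282 s = 0.0012199282 / 60 = 2.0332136e-05 minute ≈ 2.033e-05 minute (4 s.f.).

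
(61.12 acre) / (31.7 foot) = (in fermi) 2.56e+19. Check: 1 acre = 4046.8564 m^2, so 61.12 acre = 61.12 * 4046.8564 = 247343.86 m^2. 1 foot = 0.3048 m, so 31.7 foot = 31.7 * 0.3048 = 9.66216 m. Combine: 247343.86 m^2 / 9.66216 m = 25599.231 m. 1 fermi = 1e-15 m, so 25599.231 m = 25599.231 / 1e-15 = 2.5599231e+19 fermi ≈ 2.56e+19 fermi (4 s.f.).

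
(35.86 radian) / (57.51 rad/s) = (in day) 35.86 radian = 35.86 rad. 57.51 rad/s is already in rad/s. Combine: 35.86 rad / 57.51 rad/s = 0.62354373 s. 1 day = 86400 s, so 0.62354373 s = 0.62354373 / 86400 = 7.2169413e-06 day ≈ 7.217e-06 day (4 s.f.). Final answer: 7.217e-06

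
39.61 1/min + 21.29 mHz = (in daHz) 0.06815. Check: 1 1/min = 0.016666667 Hz, so 39.61 1/min = 39.61 * 0.016666667 = 0.66016667 Hz. 1 mHz = 0.001 Hz, so 21.29 mHz = 21.29 * 0.001 = 0.02129 Hz. Sum: 0.66016667 + 0.02129 = 0.68145667 Hz. 1 daHz = 10 Hz, so 0.68145667 Hz = 0.68145667 / 10 = 0.068145667 daHz ≈ 0.06815 daHz (4 s.f.).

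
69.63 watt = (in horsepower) 69.63 watt = 69.63 W. 1 horsepower = 745.69987 W, so 69.63 W = 69.63 / 745.69987 = 0.093375368 horsepower ≈ 0.09338 horsepower (4 s.f.). Final answer: 0.09338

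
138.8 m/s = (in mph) 1 mph = 0.44704 m/s, so 138.8 m/s = 138.8 / 0.44704 = 310.48676 mph ≈ 310.5 mph (4 s.f.). Final answer: 310.5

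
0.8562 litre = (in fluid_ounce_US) 28.95. Check: 1 litre = 0.001 m^3, so 0.8562 litre = 0.8562 * 0.001 = 0.0008562 m^3. 1 fluid_ounce_US = 2.957353e-05 m^3, so 0.0008562 m^3 = 0.0008562 / 2.957353e-05 = 28.951566 fluid_ounce_US ≈ 28.95 fluid_ounce_US (4 s.f.).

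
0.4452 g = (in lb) 0.0009815. Check: 1 g = 0.001 kg, so 0.4452 g = 0.4452 * 0.001 = 0.0004452 kg. 1 lb = 0.45359237 kg, so 0.0004452 kg = 0.0004452 / 0.45359237 = 0.00098149799 lb ≈ 0.0009815 lb (4 s.f.).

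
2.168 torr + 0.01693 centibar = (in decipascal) 3060. Check: 1 torr = 133.32237 Pa, so 2.168 torr = 2.168 * 133.32237 = 289.04289 Pa. 1 centibar = 1000 Pa, so 0.01693 centibar = 0.01693 * 1000 = 16.93 Pa. Sum: 289.04289 + 16.93 = 305.97289 Pa. 1 decipascal = 0.1 Pa, so 305.97289 Pa = 305.97289 / 0.1 = 3059.7289 decipascal ≈ 3060 decipascal (4 s.f.).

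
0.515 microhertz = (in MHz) 5.15e-13. Check: 1 microhertz = 1e-06 Hz, so 0.515 microhertz = 0.515 * 1e-06 = 5.15e-07 Hz. 1 MHz = 1000000 Hz, so 5.15e-07 Hz = 5.15e-07 / 1000000 = 5.15e-13 MHz.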